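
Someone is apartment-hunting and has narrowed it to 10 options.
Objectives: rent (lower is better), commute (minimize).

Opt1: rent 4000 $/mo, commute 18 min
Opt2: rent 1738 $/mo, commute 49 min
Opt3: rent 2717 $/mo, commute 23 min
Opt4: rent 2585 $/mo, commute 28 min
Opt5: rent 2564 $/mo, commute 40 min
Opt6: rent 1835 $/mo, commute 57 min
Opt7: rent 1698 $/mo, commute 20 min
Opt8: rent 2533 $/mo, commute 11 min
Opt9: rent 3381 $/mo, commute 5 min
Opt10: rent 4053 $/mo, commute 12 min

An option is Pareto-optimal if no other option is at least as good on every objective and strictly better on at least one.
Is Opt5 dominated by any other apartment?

Opt7 vs Opt5: rent 1698≤2564, commute 20≤40 — Opt7 is at least as good on every objective and strictly better on at least one, so Opt7 dominates Opt5.

Yes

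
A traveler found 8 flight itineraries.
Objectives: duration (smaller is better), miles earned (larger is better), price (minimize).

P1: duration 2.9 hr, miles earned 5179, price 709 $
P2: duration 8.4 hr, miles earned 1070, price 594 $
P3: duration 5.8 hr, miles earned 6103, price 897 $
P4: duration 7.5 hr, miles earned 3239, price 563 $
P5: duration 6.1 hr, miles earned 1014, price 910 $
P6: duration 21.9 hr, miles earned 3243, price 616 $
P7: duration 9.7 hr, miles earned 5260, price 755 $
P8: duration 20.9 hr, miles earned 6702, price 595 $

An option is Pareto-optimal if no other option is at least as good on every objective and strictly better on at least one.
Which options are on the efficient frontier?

P1: not dominated (best duration).
P2: dominated by P4 (duration 7.5≤8.4, miles earned 3239≥1070, price 563≤594).
P3: not dominated.
P4: not dominated (best price).
P5: dominated by P1 (duration 2.9≤6.1, miles earned 5179≥1014, price 709≤910).
P6: dominated by P8 (duration 20.9≤21.9, miles earned 6702≥3243, price 595≤616).
P7: not dominated.
P8: not dominated (best miles earned).

P1, P3, P4, P7, P8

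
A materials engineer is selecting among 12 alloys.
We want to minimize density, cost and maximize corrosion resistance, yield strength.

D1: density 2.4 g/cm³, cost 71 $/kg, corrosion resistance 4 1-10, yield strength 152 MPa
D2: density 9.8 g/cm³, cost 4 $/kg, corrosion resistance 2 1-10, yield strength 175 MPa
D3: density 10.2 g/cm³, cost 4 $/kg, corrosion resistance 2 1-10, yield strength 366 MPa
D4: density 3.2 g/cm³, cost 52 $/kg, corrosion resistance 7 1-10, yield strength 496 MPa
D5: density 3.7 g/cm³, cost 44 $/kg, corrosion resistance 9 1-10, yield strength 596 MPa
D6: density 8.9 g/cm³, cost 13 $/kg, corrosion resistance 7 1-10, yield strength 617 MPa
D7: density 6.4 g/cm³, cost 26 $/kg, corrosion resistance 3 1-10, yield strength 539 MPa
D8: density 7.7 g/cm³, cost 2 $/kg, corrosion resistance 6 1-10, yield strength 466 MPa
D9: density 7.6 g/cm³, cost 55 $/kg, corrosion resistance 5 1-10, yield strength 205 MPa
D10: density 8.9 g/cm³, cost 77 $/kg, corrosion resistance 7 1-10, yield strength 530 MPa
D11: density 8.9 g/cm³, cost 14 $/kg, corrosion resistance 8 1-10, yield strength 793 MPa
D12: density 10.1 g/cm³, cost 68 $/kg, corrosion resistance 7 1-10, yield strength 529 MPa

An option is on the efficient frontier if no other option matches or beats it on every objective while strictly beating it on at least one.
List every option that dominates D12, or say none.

D5: density 3.7≤10.1, cost 44≤68, corrosion resistance 9≥7, yield strength 596≥529 — dominates D12.
D6: density 8.9≤10.1, cost 13≤68, corrosion resistance 7≥7, yield strength 617≥529 — dominates D12.
D11: density 8.9≤10.1, cost 14≤68, corrosion resistance 8≥7, yield strength 793≥529 — dominates D12.
Others (D1, D2, D3, D4, D7, D8, D9, D10) are each worse than D12 on at least one objective.

D5, D6, D11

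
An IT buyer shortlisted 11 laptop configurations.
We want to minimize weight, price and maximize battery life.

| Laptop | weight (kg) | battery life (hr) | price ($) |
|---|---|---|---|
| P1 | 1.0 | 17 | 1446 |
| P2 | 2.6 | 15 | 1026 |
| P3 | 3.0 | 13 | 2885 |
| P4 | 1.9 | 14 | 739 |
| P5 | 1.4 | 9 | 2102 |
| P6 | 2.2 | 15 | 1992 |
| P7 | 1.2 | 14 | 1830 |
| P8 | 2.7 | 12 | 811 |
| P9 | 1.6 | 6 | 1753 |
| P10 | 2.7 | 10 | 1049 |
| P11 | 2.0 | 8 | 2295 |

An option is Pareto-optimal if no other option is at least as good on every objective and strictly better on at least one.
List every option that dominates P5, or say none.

P1: weight 1.0≤1.4, battery life 17≥9, price 1446≤2102 — dominates P5.
P7: weight 1.2≤1.4, battery life 14≥9, price 1830≤2102 — dominates P5.
Others (P2, P3, P4, P6, P8, P9, P10, P11) are each worse than P5 on at least one objective.

P1, P7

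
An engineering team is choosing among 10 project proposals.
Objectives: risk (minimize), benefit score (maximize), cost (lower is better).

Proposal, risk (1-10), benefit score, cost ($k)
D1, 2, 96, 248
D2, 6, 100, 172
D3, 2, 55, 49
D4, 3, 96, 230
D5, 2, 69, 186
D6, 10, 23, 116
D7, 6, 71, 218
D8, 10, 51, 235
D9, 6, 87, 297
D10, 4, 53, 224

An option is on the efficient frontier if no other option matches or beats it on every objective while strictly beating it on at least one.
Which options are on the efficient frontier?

D1: not dominated.
D2: not dominated (best benefit score).
D3: not dominated (best cost).
D4: not dominated.
D5: not dominated.
D6: dominated by D3 (risk 2≤10, benefit score 55≥23, cost 49≤116).
D7: dominated by D2 (risk 6≤6, benefit score 100≥71, cost 172≤218).
D8: dominated by D2 (risk 6≤10, benefit score 100≥51, cost 172≤235).
D9: dominated by D1 (risk 2≤6, benefit score 96≥87, cost 248≤297).
D10: dominated by D3 (risk 2≤4, benefit score 55≥53, cost 49≤224).

D1, D2, D3, D4, D5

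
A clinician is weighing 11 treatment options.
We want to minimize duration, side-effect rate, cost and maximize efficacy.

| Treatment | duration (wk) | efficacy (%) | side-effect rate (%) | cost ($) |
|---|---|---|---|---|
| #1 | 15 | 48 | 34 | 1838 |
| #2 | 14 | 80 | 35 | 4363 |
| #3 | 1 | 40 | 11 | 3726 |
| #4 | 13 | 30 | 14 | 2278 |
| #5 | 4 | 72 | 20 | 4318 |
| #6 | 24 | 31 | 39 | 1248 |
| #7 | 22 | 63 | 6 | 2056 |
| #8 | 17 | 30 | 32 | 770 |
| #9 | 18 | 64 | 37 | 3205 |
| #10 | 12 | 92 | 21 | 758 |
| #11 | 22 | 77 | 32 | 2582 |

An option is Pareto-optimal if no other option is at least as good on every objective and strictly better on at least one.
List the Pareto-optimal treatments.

#3, #4, #5, #7, #10

#1: dominated by #10 (duration 12≤15, efficacy 92≥48, side-effect rate 21≤34, cost 758≤1838).
#2: dominated by #10 (duration 12≤14, efficacy 92≥80, side-effect rate 21≤35, cost 758≤4363).
#3: not dominated (best duration).
#4: not dominated.
#5: not dominated.
#6: dominated by #10 (duration 12≤24, efficacy 92≥31, side-effect rate 21≤39, cost 758≤1248).
#7: not dominated (best side-effect rate).
#8: dominated by #10 (duration 12≤17, efficacy 92≥30, side-effect rate 21≤32, cost 758≤770).
#9: dominated by #10 (duration 12≤18, efficacy 92≥64, side-effect rate 21≤37, cost 758≤3205).
#10: not dominated (best efficacy).
#11: dominated by #10 (duration 12≤22, efficacy 92≥77, side-effect rate 21≤32, cost 758≤2582).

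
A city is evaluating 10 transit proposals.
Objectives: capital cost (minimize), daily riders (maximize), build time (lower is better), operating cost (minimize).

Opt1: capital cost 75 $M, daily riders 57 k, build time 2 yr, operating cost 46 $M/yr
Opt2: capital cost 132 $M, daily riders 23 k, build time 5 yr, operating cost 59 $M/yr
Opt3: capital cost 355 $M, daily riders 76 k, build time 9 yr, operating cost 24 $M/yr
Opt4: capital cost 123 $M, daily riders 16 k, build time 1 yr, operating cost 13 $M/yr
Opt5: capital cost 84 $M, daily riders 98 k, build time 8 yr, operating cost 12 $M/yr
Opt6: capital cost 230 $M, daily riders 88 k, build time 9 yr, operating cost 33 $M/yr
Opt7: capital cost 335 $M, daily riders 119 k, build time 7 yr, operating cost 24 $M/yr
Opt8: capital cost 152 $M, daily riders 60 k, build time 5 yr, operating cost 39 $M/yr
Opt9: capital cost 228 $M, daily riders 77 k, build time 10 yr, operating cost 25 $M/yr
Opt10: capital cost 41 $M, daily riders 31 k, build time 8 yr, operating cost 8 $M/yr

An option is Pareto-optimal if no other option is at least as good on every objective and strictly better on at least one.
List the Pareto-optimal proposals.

Opt1: not dominated.
Opt2: dominated by Opt1 (capital cost 75≤132, daily riders 57≥23, build time 2≤5, operating cost 46≤59).
Opt3: dominated by Opt5 (capital cost 84≤355, daily riders 98≥76, build time 8≤9, operating cost 12≤24).
Opt4: not dominated (best build time).
Opt5: not dominated.
Opt6: dominated by Opt5 (capital cost 84≤230, daily riders 98≥88, build time 8≤9, operating cost 12≤33).
Opt7: not dominated (best daily riders).
Opt8: not dominated.
Opt9: dominated by Opt5 (capital cost 84≤228, daily riders 98≥77, build time 8≤10, operating cost 12≤25).
Opt10: not dominated (best capital cost).

Opt1, Opt4, Opt5, Opt7, Opt8, Opt10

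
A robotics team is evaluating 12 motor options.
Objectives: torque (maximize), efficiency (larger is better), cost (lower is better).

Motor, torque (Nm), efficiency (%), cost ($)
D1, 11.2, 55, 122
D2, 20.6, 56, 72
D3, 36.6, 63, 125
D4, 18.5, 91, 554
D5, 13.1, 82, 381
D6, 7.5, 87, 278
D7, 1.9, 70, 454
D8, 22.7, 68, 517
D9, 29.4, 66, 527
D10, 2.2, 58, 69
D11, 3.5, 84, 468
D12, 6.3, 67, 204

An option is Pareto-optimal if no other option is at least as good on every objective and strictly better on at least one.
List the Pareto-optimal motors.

D1: dominated by D2 (torque 20.6≥11.2, efficiency 56≥55, cost 72≤122).
D2: not dominated.
D3: not dominated (best torque).
D4: not dominated (best efficiency).
D5: not dominated.
D6: not dominated.
D7: dominated by D5 (torque 13.1≥1.9, efficiency 82≥70, cost 381≤454).
D8: not dominated.
D9: not dominated.
D10: not dominated (best cost).
D11: dominated by D6 (torque 7.5≥3.5, efficiency 87≥84, cost 278≤468).
D12: not dominated.

D2, D3, D4, D5, D6, D8, D9, D10, D12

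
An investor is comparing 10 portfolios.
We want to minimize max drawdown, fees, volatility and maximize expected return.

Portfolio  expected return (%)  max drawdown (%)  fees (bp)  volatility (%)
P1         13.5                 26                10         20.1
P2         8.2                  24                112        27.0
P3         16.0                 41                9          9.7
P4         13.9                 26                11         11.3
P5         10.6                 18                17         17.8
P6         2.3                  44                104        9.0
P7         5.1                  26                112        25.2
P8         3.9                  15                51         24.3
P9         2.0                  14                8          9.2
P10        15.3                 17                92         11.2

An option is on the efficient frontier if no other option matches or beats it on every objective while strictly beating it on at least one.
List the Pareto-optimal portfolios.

P1: not dominated.
P2: dominated by P5 (expected return 10.6≥8.2, max drawdown 18≤24, fees 17≤112, volatility 17.8≤27.0).
P3: not dominated (best expected return).
P4: not dominated.
P5: not dominated.
P6: not dominated (best volatility).
P7: dominated by P1 (expected return 13.5≥5.1, max drawdown 26≤26, fees 10≤112, volatility 20.1≤25.2).
P8: not dominated.
P9: not dominated (best max drawdown).
P10: not dominated.

P1, P3, P4, P5, P6, P8, P9, P10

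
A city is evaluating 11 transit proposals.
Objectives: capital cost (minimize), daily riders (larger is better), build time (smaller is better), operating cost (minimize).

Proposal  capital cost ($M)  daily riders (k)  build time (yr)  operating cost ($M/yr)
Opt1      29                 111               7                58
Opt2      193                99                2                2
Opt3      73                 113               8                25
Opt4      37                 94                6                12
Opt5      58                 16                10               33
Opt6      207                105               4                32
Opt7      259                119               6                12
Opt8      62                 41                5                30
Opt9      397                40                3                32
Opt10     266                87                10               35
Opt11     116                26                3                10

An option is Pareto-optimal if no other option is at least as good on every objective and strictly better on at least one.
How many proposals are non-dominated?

Opt1: not dominated (best capital cost).
Opt2: not dominated (best build time).
Opt3: not dominated.
Opt4: not dominated.
Opt5: dominated by Opt4 (capital cost 37≤58, daily riders 94≥16, build time 6≤10, operating cost 12≤33).
Opt6: not dominated.
Opt7: not dominated (best daily riders).
Opt8: not dominated.
Opt9: dominated by Opt2 (capital cost 193≤397, daily riders 99≥40, build time 2≤3, operating cost 2≤32).
Opt10: dominated by Opt2 (capital cost 193≤266, daily riders 99≥87, build time 2≤10, operating cost 2≤35).
Opt11: not dominated.
Pareto-optimal: Opt1, Opt2, Opt3, Opt4, Opt6, Opt7, Opt8, Opt11 → 8.

8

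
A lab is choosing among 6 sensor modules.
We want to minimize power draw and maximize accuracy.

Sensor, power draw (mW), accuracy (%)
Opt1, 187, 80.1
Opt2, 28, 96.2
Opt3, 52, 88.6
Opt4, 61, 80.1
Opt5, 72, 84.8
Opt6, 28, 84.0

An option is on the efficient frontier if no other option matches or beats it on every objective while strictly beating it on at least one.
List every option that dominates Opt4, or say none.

Opt2: power draw 28≤61, accuracy 96.2≥80.1 — dominates Opt4.
Opt3: power draw 52≤61, accuracy 88.6≥80.1 — dominates Opt4.
Opt6: power draw 28≤61, accuracy 84.0≥80.1 — dominates Opt4.
Others (Opt1, Opt5) are each worse than Opt4 on at least one objective.

Opt2, Opt3, Opt6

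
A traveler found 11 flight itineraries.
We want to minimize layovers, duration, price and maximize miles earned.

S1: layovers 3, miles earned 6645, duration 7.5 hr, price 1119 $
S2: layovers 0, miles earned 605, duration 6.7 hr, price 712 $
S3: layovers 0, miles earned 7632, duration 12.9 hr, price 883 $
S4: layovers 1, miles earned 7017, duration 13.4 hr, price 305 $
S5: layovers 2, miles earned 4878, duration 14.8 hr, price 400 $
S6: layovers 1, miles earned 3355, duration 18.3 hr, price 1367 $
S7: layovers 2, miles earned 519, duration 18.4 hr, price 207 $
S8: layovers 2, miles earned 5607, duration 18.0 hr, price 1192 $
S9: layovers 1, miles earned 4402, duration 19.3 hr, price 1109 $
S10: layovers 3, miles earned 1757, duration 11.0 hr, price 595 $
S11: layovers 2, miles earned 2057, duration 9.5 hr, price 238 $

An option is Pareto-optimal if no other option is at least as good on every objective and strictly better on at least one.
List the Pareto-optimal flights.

S1, S2, S3, S4, S7, S11

S1: not dominated.
S2: not dominated (best duration).
S3: not dominated (best miles earned).
S4: not dominated.
S5: dominated by S4 (layovers 1≤2, miles earned 7017≥4878, duration 13.4≤14.8, price 305≤400).
S6: dominated by S3 (layovers 0≤1, miles earned 7632≥3355, duration 12.9≤18.3, price 883≤1367).
S7: not dominated (best price).
S8: dominated by S3 (layovers 0≤2, miles earned 7632≥5607, duration 12.9≤18.0, price 883≤1192).
S9: dominated by S3 (layovers 0≤1, miles earned 7632≥4402, duration 12.9≤19.3, price 883≤1109).
S10: dominated by S11 (layovers 2≤3, miles earned 2057≥1757, duration 9.5≤11.0, price 238≤595).
S11: not dominated.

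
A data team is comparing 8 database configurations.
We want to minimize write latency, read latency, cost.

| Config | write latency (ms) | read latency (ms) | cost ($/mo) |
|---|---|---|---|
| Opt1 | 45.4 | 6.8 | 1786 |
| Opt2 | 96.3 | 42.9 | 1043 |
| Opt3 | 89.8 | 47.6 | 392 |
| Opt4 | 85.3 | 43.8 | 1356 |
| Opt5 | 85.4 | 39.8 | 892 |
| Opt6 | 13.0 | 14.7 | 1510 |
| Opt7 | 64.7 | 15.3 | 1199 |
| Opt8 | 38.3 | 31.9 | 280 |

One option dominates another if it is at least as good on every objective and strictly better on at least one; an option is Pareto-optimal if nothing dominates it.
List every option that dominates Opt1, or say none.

none

Opt2: worse on write latency (96.3 vs 45.4).
Opt3: worse on write latency (89.8 vs 45.4).
Opt4: worse on write latency (85.3 vs 45.4).
Opt5: worse on write latency (85.4 vs 45.4).
Opt6: worse on read latency (14.7 vs 6.8).
Opt7: worse on write latency (64.7 vs 45.4).
Opt8: worse on read latency (31.9 vs 6.8).
No option dominates Opt1.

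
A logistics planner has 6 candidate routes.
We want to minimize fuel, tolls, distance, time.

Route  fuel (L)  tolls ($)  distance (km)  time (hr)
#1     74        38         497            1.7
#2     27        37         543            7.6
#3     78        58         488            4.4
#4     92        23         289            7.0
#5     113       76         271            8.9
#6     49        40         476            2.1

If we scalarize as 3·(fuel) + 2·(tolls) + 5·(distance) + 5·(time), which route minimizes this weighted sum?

#4

#1: 3·74 + 2·38 + 5·497 + 5·1.7 = 2791.5
#2: 3·27 + 2·37 + 5·543 + 5·7.6 = 2908.0
#3: 3·78 + 2·58 + 5·488 + 5·4.4 = 2812.0
#4: 3·92 + 2·23 + 5·289 + 5·7.0 = 1802.0
#5: 3·113 + 2·76 + 5·271 + 5·8.9 = 1890.5
#6: 3·49 + 2·40 + 5·476 + 5·2.1 = 2617.5
Lowest: #4 at 1802.0.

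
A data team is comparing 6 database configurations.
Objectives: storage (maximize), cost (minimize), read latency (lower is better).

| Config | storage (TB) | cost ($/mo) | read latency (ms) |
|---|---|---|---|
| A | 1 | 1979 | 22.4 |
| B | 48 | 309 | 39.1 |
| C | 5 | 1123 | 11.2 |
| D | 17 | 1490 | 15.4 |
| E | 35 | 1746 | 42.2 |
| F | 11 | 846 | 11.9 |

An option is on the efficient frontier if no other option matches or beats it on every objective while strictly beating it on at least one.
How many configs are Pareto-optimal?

A: dominated by C (storage 5≥1, cost 1123≤1979, read latency 11.2≤22.4).
B: not dominated (best storage).
C: not dominated (best read latency).
D: not dominated.
E: dominated by B (storage 48≥35, cost 309≤1746, read latency 39.1≤42.2).
F: not dominated.
Pareto-optimal: B, C, D, F → 4.

4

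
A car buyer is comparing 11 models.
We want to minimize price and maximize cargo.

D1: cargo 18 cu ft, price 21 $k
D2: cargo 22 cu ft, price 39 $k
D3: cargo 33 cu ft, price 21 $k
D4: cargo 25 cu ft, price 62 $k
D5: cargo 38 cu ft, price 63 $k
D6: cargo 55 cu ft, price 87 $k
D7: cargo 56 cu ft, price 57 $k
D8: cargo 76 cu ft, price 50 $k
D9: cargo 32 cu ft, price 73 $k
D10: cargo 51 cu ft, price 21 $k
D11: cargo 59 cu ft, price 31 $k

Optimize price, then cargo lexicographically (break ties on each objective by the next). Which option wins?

D10

First minimize price: best is 21, kept {D1, D3, D10}.
Then maximize cargo: best is 51, kept {D10}.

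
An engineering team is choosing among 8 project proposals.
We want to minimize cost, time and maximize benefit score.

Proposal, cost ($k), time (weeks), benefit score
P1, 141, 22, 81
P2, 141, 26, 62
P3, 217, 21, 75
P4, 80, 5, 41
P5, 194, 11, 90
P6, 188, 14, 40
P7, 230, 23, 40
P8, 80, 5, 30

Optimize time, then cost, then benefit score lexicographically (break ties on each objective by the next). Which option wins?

P4

First minimize time: best is 5, kept {P4, P8}.
Then minimize cost: best is 80, kept {P4, P8}.
Then maximize benefit score: best is 41, kept {P4}.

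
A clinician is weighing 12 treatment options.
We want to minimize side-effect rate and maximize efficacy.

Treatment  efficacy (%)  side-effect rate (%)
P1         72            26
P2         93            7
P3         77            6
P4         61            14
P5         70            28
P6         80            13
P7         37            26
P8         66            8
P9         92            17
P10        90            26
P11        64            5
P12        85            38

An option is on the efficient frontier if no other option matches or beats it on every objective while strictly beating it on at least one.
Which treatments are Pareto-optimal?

P2, P3, P11

P1: dominated by P2 (efficacy 93≥72, side-effect rate 7≤26).
P2: not dominated (best efficacy).
P3: not dominated.
P4: dominated by P2 (efficacy 93≥61, side-effect rate 7≤14).
P5: dominated by P1 (efficacy 72≥70, side-effect rate 26≤28).
P6: dominated by P2 (efficacy 93≥80, side-effect rate 7≤13).
P7: dominated by P1 (efficacy 72≥37, side-effect rate 26≤26).
P8: dominated by P2 (efficacy 93≥66, side-effect rate 7≤8).
P9: dominated by P2 (efficacy 93≥92, side-effect rate 7≤17).
P10: dominated by P2 (efficacy 93≥90, side-effect rate 7≤26).
P11: not dominated (best side-effect rate).
P12: dominated by P2 (efficacy 93≥85, side-effect rate 7≤38).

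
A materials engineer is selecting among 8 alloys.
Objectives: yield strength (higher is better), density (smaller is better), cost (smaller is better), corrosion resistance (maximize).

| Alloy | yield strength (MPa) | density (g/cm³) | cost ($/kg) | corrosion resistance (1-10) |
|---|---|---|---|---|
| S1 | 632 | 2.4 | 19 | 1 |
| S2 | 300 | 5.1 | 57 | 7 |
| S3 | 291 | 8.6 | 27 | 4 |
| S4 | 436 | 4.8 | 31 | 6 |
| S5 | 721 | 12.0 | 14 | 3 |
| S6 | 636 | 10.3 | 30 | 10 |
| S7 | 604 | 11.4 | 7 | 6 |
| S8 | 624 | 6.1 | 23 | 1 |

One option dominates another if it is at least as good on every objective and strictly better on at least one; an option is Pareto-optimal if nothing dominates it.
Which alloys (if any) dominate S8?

S1

S1: yield strength 632≥624, density 2.4≤6.1, cost 19≤23, corrosion resistance 1≥1 — dominates S8.
Others (S2, S3, S4, S5, S6, S7) are each worse than S8 on at least one objective.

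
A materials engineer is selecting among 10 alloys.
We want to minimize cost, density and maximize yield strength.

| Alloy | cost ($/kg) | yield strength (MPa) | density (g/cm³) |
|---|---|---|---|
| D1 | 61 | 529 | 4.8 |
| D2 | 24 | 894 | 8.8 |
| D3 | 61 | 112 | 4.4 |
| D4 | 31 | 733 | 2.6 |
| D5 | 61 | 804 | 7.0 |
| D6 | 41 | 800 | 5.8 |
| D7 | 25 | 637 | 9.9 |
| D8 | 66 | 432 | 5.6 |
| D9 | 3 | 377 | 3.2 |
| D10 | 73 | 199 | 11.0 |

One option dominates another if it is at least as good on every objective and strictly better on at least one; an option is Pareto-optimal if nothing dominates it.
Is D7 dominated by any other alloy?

D2 vs D7: cost 24≤25, yield strength 894≥637, density 8.8≤9.9 — D2 is at least as good on every objective and strictly better on at least one, so D2 dominates D7.

Yes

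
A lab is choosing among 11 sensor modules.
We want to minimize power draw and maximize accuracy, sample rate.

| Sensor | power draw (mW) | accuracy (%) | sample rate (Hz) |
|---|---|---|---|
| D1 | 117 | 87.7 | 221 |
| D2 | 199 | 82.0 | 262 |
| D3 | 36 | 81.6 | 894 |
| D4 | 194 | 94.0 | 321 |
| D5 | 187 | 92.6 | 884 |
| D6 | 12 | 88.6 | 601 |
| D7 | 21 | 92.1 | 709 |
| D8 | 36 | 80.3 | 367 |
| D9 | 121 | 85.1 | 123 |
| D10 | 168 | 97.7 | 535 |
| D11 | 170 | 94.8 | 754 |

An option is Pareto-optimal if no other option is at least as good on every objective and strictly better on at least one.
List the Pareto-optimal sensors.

D3, D5, D6, D7, D10, D11

D1: dominated by D6 (power draw 12≤117, accuracy 88.6≥87.7, sample rate 601≥221).
D2: dominated by D4 (power draw 194≤199, accuracy 94.0≥82.0, sample rate 321≥262).
D3: not dominated (best sample rate).
D4: dominated by D10 (power draw 168≤194, accuracy 97.7≥94.0, sample rate 535≥321).
D5: not dominated.
D6: not dominated (best power draw).
D7: not dominated.
D8: dominated by D3 (power draw 36≤36, accuracy 81.6≥80.3, sample rate 894≥367).
D9: dominated by D1 (power draw 117≤121, accuracy 87.7≥85.1, sample rate 221≥123).
D10: not dominated (best accuracy).
D11: not dominated.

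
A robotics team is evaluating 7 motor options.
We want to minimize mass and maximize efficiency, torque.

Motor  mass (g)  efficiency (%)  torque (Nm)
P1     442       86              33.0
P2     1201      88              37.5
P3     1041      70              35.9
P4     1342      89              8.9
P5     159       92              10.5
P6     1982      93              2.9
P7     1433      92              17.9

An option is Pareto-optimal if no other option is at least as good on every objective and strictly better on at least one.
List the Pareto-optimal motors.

P1, P2, P3, P5, P6, P7

P1: not dominated.
P2: not dominated (best torque).
P3: not dominated.
P4: dominated by P5 (mass 159≤1342, efficiency 92≥89, torque 10.5≥8.9).
P5: not dominated (best mass).
P6: not dominated (best efficiency).
P7: not dominated.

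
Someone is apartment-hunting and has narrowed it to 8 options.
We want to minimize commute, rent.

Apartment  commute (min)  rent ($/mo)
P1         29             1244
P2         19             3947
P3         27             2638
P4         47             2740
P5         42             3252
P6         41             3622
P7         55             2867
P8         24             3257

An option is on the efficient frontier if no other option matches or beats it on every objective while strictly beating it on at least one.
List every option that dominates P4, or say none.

P1, P3

P1: commute 29≤47, rent 1244≤2740 — dominates P4.
P3: commute 27≤47, rent 2638≤2740 — dominates P4.
Others (P2, P5, P6, P7, P8) are each worse than P4 on at least one objective.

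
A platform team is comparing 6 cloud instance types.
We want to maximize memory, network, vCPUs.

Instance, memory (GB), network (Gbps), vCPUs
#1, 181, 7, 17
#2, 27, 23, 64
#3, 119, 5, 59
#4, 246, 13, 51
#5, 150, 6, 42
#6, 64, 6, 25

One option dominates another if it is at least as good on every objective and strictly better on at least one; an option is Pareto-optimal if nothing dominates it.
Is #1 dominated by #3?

No

#3 vs #1: #3 is worse on memory (119 vs 181), so it does not dominate #1.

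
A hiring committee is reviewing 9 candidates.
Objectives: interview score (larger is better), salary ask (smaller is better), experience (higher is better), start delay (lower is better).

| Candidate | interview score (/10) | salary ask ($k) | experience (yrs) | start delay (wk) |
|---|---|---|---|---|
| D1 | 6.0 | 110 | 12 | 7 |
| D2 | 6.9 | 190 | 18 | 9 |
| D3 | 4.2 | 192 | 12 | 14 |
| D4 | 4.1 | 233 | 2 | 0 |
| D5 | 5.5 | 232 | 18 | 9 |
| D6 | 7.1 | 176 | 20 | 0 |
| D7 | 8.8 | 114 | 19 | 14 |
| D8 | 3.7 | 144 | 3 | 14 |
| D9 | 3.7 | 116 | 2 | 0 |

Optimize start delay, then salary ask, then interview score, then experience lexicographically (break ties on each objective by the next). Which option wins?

D9

First minimize start delay: best is 0, kept {D4, D6, D9}.
Then minimize salary ask: best is 116, kept {D9}.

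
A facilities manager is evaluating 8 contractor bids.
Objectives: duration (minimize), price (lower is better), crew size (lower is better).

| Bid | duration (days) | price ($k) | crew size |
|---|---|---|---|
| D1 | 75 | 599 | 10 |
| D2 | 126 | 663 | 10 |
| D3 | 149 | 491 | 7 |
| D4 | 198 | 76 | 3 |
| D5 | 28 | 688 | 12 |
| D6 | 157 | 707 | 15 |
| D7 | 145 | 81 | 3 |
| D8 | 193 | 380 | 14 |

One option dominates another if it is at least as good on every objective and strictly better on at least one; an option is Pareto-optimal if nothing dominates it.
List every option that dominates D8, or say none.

D7

D7: duration 145≤193, price 81≤380, crew size 3≤14 — dominates D8.
Others (D1, D2, D3, D4, D5, D6) are each worse than D8 on at least one objective.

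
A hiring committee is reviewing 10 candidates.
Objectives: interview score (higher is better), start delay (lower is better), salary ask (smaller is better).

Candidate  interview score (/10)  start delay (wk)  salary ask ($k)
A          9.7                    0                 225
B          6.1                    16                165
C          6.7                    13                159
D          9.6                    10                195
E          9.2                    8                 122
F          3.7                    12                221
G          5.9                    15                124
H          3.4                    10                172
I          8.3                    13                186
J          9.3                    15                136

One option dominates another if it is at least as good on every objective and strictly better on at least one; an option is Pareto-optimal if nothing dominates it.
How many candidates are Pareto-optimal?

4

A: not dominated (best interview score).
B: dominated by C (interview score 6.7≥6.1, start delay 13≤16, salary ask 159≤165).
C: dominated by E (interview score 9.2≥6.7, start delay 8≤13, salary ask 122≤159).
D: not dominated.
E: not dominated (best salary ask).
F: dominated by D (interview score 9.6≥3.7, start delay 10≤12, salary ask 195≤221).
G: dominated by E (interview score 9.2≥5.9, start delay 8≤15, salary ask 122≤124).
H: dominated by E (interview score 9.2≥3.4, start delay 8≤10, salary ask 122≤172).
I: dominated by E (interview score 9.2≥8.3, start delay 8≤13, salary ask 122≤186).
J: not dominated.
Pareto-optimal: A, D, E, J → 4.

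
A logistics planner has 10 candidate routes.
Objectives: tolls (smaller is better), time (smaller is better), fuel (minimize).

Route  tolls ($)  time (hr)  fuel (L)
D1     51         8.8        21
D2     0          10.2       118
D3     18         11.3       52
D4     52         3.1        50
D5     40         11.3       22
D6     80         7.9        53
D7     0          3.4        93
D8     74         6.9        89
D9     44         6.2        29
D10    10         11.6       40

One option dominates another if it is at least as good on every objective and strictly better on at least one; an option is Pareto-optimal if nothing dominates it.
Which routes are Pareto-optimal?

D1: not dominated (best fuel).
D2: dominated by D7 (tolls 0≤0, time 3.4≤10.2, fuel 93≤118).
D3: not dominated.
D4: not dominated (best time).
D5: not dominated.
D6: dominated by D4 (tolls 52≤80, time 3.1≤7.9, fuel 50≤53).
D7: not dominated.
D8: dominated by D4 (tolls 52≤74, time 3.1≤6.9, fuel 50≤89).
D9: not dominated.
D10: not dominated.

D1, D3, D4, D5, D7, D9, D10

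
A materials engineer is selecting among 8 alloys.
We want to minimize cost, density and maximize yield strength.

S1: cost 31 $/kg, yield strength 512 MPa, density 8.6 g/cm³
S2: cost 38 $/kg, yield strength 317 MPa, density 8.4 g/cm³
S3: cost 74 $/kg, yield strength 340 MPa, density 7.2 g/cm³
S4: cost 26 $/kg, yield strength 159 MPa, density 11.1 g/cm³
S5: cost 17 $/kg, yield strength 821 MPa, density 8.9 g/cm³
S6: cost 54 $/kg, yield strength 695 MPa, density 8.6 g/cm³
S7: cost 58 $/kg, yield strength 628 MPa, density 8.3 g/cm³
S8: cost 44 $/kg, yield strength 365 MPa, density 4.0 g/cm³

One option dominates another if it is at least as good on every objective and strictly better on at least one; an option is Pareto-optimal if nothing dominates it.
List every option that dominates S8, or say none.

S1: worse on density (8.6 vs 4.0).
S2: worse on yield strength (317 vs 365).
S3: worse on cost (74 vs 44).
S4: worse on yield strength (159 vs 365).
S5: worse on density (8.9 vs 4.0).
S6: worse on cost (54 vs 44).
S7: worse on cost (58 vs 44).
No option dominates S8.

none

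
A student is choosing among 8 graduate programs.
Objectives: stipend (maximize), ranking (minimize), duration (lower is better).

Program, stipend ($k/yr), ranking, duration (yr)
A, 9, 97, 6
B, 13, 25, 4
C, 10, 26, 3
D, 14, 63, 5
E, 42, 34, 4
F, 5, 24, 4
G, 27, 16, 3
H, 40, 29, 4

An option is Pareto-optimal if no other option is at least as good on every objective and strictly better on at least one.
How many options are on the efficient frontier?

A: dominated by B (stipend 13≥9, ranking 25≤97, duration 4≤6).
B: dominated by G (stipend 27≥13, ranking 16≤25, duration 3≤4).
C: dominated by G (stipend 27≥10, ranking 16≤26, duration 3≤3).
D: dominated by E (stipend 42≥14, ranking 34≤63, duration 4≤5).
E: not dominated (best stipend).
F: dominated by G (stipend 27≥5, ranking 16≤24, duration 3≤4).
G: not dominated (best ranking).
H: not dominated.
Pareto-optimal: E, G, H → 3.

3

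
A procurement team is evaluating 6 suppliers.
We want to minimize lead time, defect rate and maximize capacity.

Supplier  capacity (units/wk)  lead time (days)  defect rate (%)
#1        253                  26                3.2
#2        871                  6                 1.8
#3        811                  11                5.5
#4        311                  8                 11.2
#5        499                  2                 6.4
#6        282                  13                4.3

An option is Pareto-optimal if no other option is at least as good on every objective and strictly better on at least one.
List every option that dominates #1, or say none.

#2

#2: capacity 871≥253, lead time 6≤26, defect rate 1.8≤3.2 — dominates #1.
Others (#3, #4, #5, #6) are each worse than #1 on at least one objective.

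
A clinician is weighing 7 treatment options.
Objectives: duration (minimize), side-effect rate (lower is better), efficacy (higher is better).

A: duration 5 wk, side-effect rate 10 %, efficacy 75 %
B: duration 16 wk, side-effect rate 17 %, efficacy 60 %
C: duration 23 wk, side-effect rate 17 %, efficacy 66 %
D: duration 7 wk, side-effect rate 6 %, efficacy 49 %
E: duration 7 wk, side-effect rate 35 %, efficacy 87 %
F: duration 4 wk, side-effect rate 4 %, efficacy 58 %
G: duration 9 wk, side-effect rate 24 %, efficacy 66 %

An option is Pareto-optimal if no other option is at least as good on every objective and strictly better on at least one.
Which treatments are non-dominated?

A: not dominated.
B: dominated by A (duration 5≤16, side-effect rate 10≤17, efficacy 75≥60).
C: dominated by A (duration 5≤23, side-effect rate 10≤17, efficacy 75≥66).
D: dominated by F (duration 4≤7, side-effect rate 4≤6, efficacy 58≥49).
E: not dominated (best efficacy).
F: not dominated (best duration).
G: dominated by A (duration 5≤9, side-effect rate 10≤24, efficacy 75≥66).

A, E, F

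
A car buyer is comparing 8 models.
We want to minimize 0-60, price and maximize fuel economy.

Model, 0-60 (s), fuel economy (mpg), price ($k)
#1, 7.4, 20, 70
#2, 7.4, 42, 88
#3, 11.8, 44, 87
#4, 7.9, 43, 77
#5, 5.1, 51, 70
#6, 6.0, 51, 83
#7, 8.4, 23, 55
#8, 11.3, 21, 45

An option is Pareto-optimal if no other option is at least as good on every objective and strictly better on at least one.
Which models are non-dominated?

#1: dominated by #5 (0-60 5.1≤7.4, fuel economy 51≥20, price 70≤70).
#2: dominated by #5 (0-60 5.1≤7.4, fuel economy 51≥42, price 70≤88).
#3: dominated by #5 (0-60 5.1≤11.8, fuel economy 51≥44, price 70≤87).
#4: dominated by #5 (0-60 5.1≤7.9, fuel economy 51≥43, price 70≤77).
#5: not dominated (best 0-60).
#6: dominated by #5 (0-60 5.1≤6.0, fuel economy 51≥51, price 70≤83).
#7: not dominated.
#8: not dominated (best price).

#5, #7, #8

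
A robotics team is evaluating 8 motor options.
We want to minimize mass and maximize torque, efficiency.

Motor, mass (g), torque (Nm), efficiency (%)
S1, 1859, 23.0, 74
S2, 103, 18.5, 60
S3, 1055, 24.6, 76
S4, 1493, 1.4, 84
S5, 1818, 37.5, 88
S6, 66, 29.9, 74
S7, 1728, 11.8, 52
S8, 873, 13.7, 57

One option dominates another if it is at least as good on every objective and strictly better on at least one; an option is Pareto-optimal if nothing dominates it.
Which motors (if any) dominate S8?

S2: mass 103≤873, torque 18.5≥13.7, efficiency 60≥57 — dominates S8.
S6: mass 66≤873, torque 29.9≥13.7, efficiency 74≥57 — dominates S8.
Others (S1, S3, S4, S5, S7) are each worse than S8 on at least one objective.

S2, S6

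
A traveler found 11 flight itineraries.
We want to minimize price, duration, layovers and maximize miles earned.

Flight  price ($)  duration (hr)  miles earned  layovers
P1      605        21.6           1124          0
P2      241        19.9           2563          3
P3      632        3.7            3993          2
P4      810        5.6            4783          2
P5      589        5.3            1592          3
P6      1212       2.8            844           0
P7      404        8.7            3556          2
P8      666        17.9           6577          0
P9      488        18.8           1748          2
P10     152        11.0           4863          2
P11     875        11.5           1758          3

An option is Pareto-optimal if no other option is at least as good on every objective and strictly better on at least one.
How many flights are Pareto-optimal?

P1: not dominated.
P2: dominated by P10 (price 152≤241, duration 11.0≤19.9, miles earned 4863≥2563, layovers 2≤3).
P3: not dominated.
P4: not dominated.
P5: not dominated.
P6: not dominated (best duration).
P7: not dominated.
P8: not dominated (best miles earned).
P9: dominated by P7 (price 404≤488, duration 8.7≤18.8, miles earned 3556≥1748, layovers 2≤2).
P10: not dominated (best price).
P11: dominated by P3 (price 632≤875, duration 3.7≤11.5, miles earned 3993≥1758, layovers 2≤3).
Pareto-optimal: P1, P3, P4, P5, P6, P7, P8, P10 → 8.

8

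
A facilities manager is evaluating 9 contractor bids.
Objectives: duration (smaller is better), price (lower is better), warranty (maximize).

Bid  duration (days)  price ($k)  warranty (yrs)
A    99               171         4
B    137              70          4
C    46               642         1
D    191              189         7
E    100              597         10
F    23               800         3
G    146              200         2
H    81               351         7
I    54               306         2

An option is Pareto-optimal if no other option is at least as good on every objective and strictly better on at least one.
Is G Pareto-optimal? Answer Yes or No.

No

A vs G: duration 99≤146, price 171≤200, warranty 4≥2 — A is at least as good on every objective and strictly better on at least one, so A dominates G.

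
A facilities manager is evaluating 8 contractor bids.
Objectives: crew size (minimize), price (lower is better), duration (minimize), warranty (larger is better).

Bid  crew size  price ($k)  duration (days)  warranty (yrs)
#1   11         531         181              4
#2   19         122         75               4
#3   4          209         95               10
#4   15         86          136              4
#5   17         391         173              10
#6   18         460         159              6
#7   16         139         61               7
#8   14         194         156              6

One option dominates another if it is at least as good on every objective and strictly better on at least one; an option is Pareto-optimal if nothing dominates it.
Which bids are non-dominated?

#2, #3, #4, #7, #8

#1: dominated by #3 (crew size 4≤11, price 209≤531, duration 95≤181, warranty 10≥4).
#2: not dominated.
#3: not dominated (best crew size).
#4: not dominated (best price).
#5: dominated by #3 (crew size 4≤17, price 209≤391, duration 95≤173, warranty 10≥10).
#6: dominated by #3 (crew size 4≤18, price 209≤460, duration 95≤159, warranty 10≥6).
#7: not dominated (best duration).
#8: not dominated.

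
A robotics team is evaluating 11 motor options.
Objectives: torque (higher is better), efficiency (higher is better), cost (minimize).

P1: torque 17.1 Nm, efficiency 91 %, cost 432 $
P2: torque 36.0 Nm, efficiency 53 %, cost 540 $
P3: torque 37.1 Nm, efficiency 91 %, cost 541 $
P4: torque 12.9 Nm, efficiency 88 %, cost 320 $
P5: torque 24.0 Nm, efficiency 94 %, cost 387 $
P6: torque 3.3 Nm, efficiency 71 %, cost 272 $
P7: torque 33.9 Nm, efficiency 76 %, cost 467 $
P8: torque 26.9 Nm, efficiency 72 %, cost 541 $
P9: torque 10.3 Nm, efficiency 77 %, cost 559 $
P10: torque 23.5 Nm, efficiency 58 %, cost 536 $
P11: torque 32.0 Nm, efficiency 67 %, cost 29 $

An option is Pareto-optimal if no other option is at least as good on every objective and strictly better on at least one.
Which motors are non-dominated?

P2, P3, P4, P5, P6, P7, P11

P1: dominated by P5 (torque 24.0≥17.1, efficiency 94≥91, cost 387≤432).
P2: not dominated.
P3: not dominated (best torque).
P4: not dominated.
P5: not dominated (best efficiency).
P6: not dominated.
P7: not dominated.
P8: dominated by P3 (torque 37.1≥26.9, efficiency 91≥72, cost 541≤541).
P9: dominated by P1 (torque 17.1≥10.3, efficiency 91≥77, cost 432≤559).
P10: dominated by P5 (torque 24.0≥23.5, efficiency 94≥58, cost 387≤536).
P11: not dominated (best cost).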